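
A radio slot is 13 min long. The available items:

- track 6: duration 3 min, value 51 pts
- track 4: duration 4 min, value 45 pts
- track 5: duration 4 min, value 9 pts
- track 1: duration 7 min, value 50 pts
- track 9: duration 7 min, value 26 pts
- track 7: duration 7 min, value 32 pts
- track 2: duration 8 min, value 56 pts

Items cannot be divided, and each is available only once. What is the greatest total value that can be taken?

Check high-value combinations within 13 min:
- track 6+track 2: duration 3+8=11, value 51+56=107
- track 6+track 4+track 5: duration 3+4+4=11, value 51+45+9=105
- track 6+track 1: duration 3+7=10, value 51+50=101
- track 4+track 2: duration 4+8=12, value 45+56=101
- track 6+track 4: duration 3+4=7, value 51+45=96
Best: 107 pts.

107 pts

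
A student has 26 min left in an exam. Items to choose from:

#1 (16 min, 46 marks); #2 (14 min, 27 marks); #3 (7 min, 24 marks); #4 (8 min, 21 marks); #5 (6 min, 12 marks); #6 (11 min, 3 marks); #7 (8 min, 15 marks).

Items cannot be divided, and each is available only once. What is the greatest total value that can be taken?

Check high-value combinations within 26 min:
- #1+#3: time 16+7=23, value 46+24=70
- #1+#4: time 16+8=24, value 46+21=67
- #1+#7: time 16+8=24, value 46+15=61
- #3+#4+#7: time 7+8+8=23, value 24+21+15=60
Best: 70 marks.

70 marks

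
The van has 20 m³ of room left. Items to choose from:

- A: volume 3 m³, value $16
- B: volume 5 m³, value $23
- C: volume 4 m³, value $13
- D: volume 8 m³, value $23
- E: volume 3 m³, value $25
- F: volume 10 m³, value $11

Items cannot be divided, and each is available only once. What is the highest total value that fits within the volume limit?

Check high-value combinations within 20 m³:
- A+B+D+E: volume 3+5+8+3=19, value 16+23+23+25=87
- B+C+D+E: volume 5+4+8+3=20, value 23+13+23+25=84
- A+B+C+E: volume 3+5+4+3=15, value 16+23+13+25=77
Best: $87.

$87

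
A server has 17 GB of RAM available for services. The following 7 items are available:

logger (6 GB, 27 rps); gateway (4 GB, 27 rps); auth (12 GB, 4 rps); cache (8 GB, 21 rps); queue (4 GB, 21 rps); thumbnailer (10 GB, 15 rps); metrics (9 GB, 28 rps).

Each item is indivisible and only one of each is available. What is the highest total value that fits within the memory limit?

76 rps

Check high-value combinations within 17 GB:
- gateway+queue+metrics: memory 4+4+9=17, value 27+21+28=76
- logger+gateway+queue: memory 6+4+4=14, value 27+27+21=75
- gateway+cache+queue: memory 4+8+4=16, value 27+21+21=69
- gateway+metrics: memory 4+9=13, value 27+28=55
Best: 76 rps.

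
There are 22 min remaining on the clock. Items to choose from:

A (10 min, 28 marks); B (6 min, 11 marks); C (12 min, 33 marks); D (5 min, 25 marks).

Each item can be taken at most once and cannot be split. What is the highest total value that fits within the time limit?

Check high-value combinations within 22 min:
- A+B+D: time 10+6+5=21, value 28+11+25=64
- A+C: time 10+12=22, value 28+33=61
- C+D: time 12+5=17, value 33+25=58
- A+D: time 10+5=15, value 28+25=53
- B+C: time 6+12=18, value 11+33=44
Best: 64 marks.

64 marks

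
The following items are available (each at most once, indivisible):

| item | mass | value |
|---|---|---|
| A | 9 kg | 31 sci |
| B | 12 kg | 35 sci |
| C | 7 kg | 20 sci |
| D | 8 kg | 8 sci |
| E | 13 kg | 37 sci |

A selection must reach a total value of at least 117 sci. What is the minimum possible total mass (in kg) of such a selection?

41

Subsets with value ≥ 117, sorted by total mass:
- A+B+C+E: mass 41, value 123
- A+B+C+D+E: mass 49, value 131
Minimum mass: 41 kg.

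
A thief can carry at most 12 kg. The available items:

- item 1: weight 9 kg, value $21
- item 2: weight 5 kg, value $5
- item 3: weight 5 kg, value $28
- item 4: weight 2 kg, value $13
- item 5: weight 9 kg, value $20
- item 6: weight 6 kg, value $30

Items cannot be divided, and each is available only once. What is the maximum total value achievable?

This is a 0/1 knapsack; check combinations near the capacity.
- item 3+item 6: weight 5+6=11, value 28+30=58
- item 2+item 3+item 4: weight 5+5+2=12, value 5+28+13=46
- item 4+item 6: weight 2+6=8, value 13+30=43
Best: $58.

$58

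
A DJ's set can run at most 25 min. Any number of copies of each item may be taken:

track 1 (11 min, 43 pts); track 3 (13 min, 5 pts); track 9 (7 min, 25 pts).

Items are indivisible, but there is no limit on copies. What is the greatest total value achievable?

Best value-per-unit is track 1 at 43/11; filling with it alone gives 2×43 = 86.
Optimal mix: 1×track 1 + 2×track 9 → duration 25, value 93.

93 pts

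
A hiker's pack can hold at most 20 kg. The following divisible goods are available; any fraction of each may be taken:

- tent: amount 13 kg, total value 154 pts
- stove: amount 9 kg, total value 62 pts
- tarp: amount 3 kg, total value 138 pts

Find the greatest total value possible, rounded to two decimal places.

Take in order of value per unit:
- tarp (138/3 per unit): all 3 → value 138, running total 138.00
- tent (154/13 per unit): all 13 → value 154, running total 292.00
- stove (62/9 per unit): 4 of 9 → value 4×62/9 = 27.5556, running total 319.56
Total 319.56.

319.56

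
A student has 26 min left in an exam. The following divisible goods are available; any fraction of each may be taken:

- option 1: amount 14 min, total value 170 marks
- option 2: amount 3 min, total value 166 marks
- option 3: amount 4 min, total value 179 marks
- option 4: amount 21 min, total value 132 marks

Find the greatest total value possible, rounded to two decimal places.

546.43

Take in order of value per unit:
- option 2 (166/3 per unit): all 3 → value 166, running total 166.00
- option 3 (179/4 per unit): all 4 → value 179, running total 345.00
- option 1 (170/14 per unit): all 14 → value 170, running total 515.00
- option 4 (132/21 per unit): 5 of 21 → value 5×132/21 = 31.4286, running total 546.43
Total 546.43.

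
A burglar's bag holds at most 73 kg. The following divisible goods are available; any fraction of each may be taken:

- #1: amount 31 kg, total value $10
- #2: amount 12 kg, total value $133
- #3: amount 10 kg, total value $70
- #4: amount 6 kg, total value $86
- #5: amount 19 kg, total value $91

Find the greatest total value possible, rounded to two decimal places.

388.39

Take in order of value per unit:
- #4 (86/6 per unit): all 6 → value 86, running total 86.00
- #2 (133/12 per unit): all 12 → value 133, running total 219.00
- #3 (70/10 per unit): all 10 → value 70, running total 289.00
- #5 (91/19 per unit): all 19 → value 91, running total 380.00
- #1 (10/31 per unit): 26 of 31 → value 26×10/31 = 8.3871, running total 388.39
Total 388.39.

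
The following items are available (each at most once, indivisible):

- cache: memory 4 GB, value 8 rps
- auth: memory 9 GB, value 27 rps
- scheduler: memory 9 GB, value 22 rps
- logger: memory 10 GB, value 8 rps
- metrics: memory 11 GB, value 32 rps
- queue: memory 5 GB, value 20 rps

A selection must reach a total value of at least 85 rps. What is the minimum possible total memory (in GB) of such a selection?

29

Subsets with value ≥ 85, sorted by total memory:
- cache+auth+metrics+queue: memory 29, value 87
- cache+auth+scheduler+metrics: memory 33, value 89
- auth+scheduler+metrics+queue: memory 34, value 101
Minimum memory: 29 GB.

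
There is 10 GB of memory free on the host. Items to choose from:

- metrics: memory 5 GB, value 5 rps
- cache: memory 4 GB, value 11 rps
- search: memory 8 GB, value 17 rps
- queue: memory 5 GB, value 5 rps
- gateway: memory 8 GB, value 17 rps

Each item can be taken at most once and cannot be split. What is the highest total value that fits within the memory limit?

17 rps

Check high-value combinations within 10 GB:
- search: memory 8, value 17
- gateway: memory 8, value 17
- metrics+cache: memory 5+4=9, value 5+11=16
Best: 17 rps.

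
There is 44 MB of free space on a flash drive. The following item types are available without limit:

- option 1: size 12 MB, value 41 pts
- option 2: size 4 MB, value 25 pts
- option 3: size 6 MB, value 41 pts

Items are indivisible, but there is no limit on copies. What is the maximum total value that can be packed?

Best value-per-unit is option 3 at 41/6; filling with it alone gives 7×41 = 287.
Optimal mix: 2×option 2 + 6×option 3 → size 44, value 296.

296 pts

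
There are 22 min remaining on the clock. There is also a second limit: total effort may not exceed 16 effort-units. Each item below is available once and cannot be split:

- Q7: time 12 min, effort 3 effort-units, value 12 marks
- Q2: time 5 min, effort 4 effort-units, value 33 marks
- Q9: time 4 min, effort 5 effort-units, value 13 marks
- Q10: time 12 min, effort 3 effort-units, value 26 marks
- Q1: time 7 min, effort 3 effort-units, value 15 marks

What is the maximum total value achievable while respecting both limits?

72 marks

Feasible sets respecting both limits:
- Q2+Q9+Q10: time 21, effort 12, value 72
- Q2+Q9+Q1: time 16, effort 12, value 61
- Q2+Q10: time 17, effort 7, value 59
- Q7+Q2+Q9: time 21, effort 12, value 58
Best: 72 marks.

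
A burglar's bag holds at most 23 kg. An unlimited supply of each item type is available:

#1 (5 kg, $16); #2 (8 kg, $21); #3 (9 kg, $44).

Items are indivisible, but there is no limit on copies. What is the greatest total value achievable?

Best value-per-unit is #3 at 44/9; filling with it alone gives 2×44 = 88.
Optimal mix: 1×#1 + 2×#3 → weight 23, value 104.

$104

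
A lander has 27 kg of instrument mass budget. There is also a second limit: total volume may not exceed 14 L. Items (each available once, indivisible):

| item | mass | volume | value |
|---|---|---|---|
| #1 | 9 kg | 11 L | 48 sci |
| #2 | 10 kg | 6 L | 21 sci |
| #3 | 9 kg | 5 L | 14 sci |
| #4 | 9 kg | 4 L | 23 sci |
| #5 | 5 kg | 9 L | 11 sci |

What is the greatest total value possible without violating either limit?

48 sci

Feasible sets respecting both limits:
- #1: mass 9, volume 11, value 48
- #2+#4: mass 19, volume 10, value 44
- #3+#4: mass 18, volume 9, value 37
- #2+#3: mass 19, volume 11, value 35
Best: 48 sci.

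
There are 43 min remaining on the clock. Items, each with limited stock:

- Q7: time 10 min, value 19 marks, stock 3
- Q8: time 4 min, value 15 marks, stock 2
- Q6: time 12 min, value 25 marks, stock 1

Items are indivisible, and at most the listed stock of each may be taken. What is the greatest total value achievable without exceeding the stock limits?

93 marks

Top feasible selections:
- 2×Q7 + 2×Q8 + 1×Q6: time 40, value 93
- 3×Q7 + 2×Q8: time 38, value 87
Best: 93 marks.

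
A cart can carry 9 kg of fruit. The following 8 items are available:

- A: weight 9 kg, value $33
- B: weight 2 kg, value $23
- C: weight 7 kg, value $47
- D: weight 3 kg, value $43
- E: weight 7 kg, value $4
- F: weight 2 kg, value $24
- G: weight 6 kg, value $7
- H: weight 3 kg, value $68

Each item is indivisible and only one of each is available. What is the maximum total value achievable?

$135

This is a 0/1 knapsack; check combinations near the capacity.
- D+F+H: weight 3+2+3=8, value 43+24+68=135
- B+D+H: weight 2+3+3=8, value 23+43+68=134
- B+F+H: weight 2+2+3=7, value 23+24+68=115
- D+H: weight 3+3=6, value 43+68=111
Best: $135.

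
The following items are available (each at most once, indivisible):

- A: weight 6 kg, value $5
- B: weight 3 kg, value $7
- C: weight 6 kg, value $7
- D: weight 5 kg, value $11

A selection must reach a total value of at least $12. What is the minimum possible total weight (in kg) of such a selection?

8

Subsets with value ≥ 12, sorted by total weight:
- B+D: weight 8, value 18
- B+C: weight 9, value 14
- A+B: weight 9, value 12
- C+D: weight 11, value 18
Minimum weight: 8 kg.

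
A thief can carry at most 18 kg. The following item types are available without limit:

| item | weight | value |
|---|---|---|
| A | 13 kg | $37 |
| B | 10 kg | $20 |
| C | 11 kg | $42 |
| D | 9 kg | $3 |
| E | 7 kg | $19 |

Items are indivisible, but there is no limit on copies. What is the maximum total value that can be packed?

$61

Best value-per-unit is C at 42/11; filling with it alone gives 1×42 = 42.
Optimal mix: 1×C + 1×E → weight 18, value 61.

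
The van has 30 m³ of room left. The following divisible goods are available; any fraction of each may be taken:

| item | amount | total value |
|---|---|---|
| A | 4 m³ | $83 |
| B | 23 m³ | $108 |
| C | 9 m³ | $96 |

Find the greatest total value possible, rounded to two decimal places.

258.83

Take in order of value per unit:
- A (83/4 per unit): all 4 → value 83, running total 83.00
- C (96/9 per unit): all 9 → value 96, running total 179.00
- B (108/23 per unit): 17 of 23 → value 17×108/23 = 79.8261, running total 258.83
Total 258.83.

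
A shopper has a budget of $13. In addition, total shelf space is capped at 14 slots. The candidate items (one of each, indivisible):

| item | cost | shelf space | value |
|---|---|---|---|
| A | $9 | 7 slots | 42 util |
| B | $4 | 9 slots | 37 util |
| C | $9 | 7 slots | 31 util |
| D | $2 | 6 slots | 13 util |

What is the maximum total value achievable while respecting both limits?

Feasible sets respecting both limits:
- A+D: cost 11, shelf space 13, value 55
- C+D: cost 11, shelf space 13, value 44
- A: cost 9, shelf space 7, value 42
Best: 55 util.

55 util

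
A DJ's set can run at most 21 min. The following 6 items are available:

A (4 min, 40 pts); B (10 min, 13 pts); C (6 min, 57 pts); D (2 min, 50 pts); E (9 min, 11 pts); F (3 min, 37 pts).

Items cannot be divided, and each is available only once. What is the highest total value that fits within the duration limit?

Check high-value combinations within 21 min:
- A+C+D+F: duration 4+6+2+3=15, value 40+57+50+37=184
- A+C+D+E: duration 4+6+2+9=21, value 40+57+50+11=158
- B+C+D+F: duration 10+6+2+3=21, value 13+57+50+37=157
- C+D+E+F: duration 6+2+9+3=20, value 57+50+11+37=155
- A+C+D: duration 4+6+2=12, value 40+57+50=147
Best: 184 pts.

184 pts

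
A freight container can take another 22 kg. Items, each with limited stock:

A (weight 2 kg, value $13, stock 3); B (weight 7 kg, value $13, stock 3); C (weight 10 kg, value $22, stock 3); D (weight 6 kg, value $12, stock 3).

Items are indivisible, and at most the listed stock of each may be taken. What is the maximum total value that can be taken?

$73

Top feasible selections:
- 3×A + 1×C + 1×D: weight 22, value 73
- 3×A + 2×B: weight 20, value 65
- 3×A + 1×B + 1×D: weight 19, value 64
Best: $73.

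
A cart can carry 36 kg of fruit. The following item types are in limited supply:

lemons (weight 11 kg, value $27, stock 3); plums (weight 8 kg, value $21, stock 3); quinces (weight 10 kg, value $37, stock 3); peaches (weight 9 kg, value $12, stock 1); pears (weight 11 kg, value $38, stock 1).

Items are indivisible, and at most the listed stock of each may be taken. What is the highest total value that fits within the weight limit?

Best selections within weight 36 and stock limits:
- 2×plums + 2×quinces: weight 36, value 116
- 2×quinces + 1×pears: weight 31, value 112
Best: $116.

$116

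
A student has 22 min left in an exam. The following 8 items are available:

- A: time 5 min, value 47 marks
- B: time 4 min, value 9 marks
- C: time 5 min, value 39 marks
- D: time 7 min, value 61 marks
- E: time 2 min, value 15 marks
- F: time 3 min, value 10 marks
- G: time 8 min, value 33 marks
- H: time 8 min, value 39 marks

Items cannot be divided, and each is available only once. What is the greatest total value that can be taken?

Check high-value combinations within 22 min:
- A+C+D+E+F: time 5+5+7+2+3=22, value 47+39+61+15+10=172
- A+C+D+E: time 5+5+7+2=19, value 47+39+61+15=162
- A+D+E+H: time 5+7+2+8=22, value 47+61+15+39=162
- A+C+D+F: time 5+5+7+3=20, value 47+39+61+10=157
- A+B+C+D: time 5+4+5+7=21, value 47+9+39+61=156
Best: 172 marks.

172 marks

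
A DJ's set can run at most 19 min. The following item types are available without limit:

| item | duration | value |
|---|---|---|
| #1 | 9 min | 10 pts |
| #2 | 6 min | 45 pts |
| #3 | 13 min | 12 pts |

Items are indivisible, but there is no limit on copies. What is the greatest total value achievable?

Best value-per-unit is #2 at 45/6, and filling with it alone uses duration 3×6=18. No mix of the others beats 3×45 = 135.

135 pts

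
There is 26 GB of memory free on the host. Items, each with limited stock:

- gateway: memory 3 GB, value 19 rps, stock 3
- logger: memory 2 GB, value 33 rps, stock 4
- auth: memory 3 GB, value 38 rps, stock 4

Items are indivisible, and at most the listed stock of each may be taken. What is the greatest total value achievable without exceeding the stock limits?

Top feasible selections:
- 2×gateway + 4×logger + 4×auth: memory 26, value 322
- 1×gateway + 4×logger + 4×auth: memory 23, value 303
- 3×gateway + 4×logger + 3×auth: memory 26, value 303
- 2×gateway + 3×logger + 4×auth: memory 24, value 289
Best: 322 rps.

322 rps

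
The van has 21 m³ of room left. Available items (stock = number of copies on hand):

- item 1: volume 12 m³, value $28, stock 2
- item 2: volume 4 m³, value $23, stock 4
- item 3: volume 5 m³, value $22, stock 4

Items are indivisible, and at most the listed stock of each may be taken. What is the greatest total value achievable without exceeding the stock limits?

Best selections within volume 21 and stock limits:
- 4×item 2 + 1×item 3: volume 21, value 114
- 4×item 2: volume 16, value 92
Best: $114.

$114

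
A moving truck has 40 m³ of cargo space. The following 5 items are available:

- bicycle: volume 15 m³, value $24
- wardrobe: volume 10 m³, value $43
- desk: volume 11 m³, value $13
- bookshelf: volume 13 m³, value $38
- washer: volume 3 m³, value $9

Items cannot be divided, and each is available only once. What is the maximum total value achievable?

Check high-value combinations within 40 m³:
- bicycle+wardrobe+bookshelf: volume 15+10+13=38, value 24+43+38=105
- wardrobe+desk+bookshelf+washer: volume 10+11+13+3=37, value 43+13+38+9=103
- wardrobe+desk+bookshelf: volume 10+11+13=34, value 43+13+38=94
Best: $105.

$105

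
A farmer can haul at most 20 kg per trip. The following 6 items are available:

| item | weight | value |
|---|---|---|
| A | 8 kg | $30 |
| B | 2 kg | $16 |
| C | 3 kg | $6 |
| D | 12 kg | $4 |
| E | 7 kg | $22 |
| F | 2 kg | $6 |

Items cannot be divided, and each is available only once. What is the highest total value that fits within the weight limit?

$74

Check high-value combinations within 20 kg:
- A+B+E+F: weight 8+2+7+2=19, value 30+16+22+6=74
- A+B+C+E: weight 8+2+3+7=20, value 30+16+6+22=74
- A+B+E: weight 8+2+7=17, value 30+16+22=68
- A+C+E+F: weight 8+3+7+2=20, value 30+6+22+6=64
Best: $74.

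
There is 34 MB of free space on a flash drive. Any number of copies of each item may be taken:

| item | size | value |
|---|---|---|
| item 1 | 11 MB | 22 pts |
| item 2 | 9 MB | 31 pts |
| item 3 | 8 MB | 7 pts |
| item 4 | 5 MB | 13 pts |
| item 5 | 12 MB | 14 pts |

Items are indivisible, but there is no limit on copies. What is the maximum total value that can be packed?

Best value-per-unit is item 2 at 31/9; filling with it alone gives 3×31 = 93.
Optimal mix: 3×item 2 + 1×item 4 → size 32, value 106.

106 pts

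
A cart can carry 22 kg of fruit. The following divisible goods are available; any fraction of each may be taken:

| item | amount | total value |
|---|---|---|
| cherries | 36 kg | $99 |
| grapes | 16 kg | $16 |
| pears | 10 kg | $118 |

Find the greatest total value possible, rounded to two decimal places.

Take in order of value per unit:
- pears (118/10 per unit): all 10 → value 118, running total 118.00
- cherries (99/36 per unit): 12 of 36 → value 12×99/36 = 33.0000, running total 151.00
Total 151.00.

151.00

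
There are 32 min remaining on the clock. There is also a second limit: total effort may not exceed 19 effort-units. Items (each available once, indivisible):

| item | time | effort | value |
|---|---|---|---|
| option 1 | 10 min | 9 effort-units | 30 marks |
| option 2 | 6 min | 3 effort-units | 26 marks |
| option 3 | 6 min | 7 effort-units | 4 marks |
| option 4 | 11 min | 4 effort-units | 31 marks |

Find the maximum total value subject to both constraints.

Feasible sets respecting both limits:
- option 1+option 2+option 4: time 27, effort 16, value 87
- option 1+option 4: time 21, effort 13, value 61
- option 2+option 3+option 4: time 23, effort 14, value 61
- option 1+option 2+option 3: time 22, effort 19, value 60
Best: 87 marks.

87 marks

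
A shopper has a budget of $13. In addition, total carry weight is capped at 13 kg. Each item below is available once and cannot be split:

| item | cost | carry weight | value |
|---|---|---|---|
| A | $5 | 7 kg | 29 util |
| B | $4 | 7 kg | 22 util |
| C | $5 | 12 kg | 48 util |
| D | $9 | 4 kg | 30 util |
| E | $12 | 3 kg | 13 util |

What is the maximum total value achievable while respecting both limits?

52 util

Feasible sets respecting both limits:
- B+D: cost 13, carry weight 11, value 52
- C: cost 5, carry weight 12, value 48
- D: cost 9, carry weight 4, value 30
Best: 52 util.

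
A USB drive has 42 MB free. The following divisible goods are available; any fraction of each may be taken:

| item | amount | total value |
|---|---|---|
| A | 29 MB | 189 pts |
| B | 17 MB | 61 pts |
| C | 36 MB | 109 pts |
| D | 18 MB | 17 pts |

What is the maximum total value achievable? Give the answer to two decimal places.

235.65

Take in order of value per unit:
- A (189/29 per unit): all 29 → value 189, running total 189.00
- B (61/17 per unit): 13 of 17 → value 13×61/17 = 46.6471, running total 235.65
Total 235.65.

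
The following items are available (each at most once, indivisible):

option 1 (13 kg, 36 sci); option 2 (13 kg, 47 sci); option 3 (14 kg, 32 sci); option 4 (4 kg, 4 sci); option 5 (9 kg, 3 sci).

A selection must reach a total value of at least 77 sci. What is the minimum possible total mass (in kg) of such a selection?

26

Subsets with value ≥ 77, sorted by total mass:
- option 1+option 2: mass 26, value 83
- option 2+option 3: mass 27, value 79
Minimum mass: 26 kg.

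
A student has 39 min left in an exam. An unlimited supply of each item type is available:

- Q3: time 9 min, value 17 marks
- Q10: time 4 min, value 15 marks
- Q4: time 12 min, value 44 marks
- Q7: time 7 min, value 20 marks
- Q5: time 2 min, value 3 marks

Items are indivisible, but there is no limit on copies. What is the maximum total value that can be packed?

140 marks

Best value-per-unit is Q10 at 15/4; filling with it alone gives 9×15 = 135.
Optimal mix: 8×Q10 + 1×Q7 → time 39, value 140.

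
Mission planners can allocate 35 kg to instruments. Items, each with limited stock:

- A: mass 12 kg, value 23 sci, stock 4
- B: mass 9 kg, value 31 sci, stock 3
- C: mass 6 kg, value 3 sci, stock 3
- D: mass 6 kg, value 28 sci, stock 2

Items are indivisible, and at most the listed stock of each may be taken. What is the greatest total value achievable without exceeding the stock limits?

121 sci

Best selections within mass 35 and stock limits:
- 3×B + 1×D: mass 33, value 121
- 2×B + 2×D: mass 30, value 118
Best: 121 sci.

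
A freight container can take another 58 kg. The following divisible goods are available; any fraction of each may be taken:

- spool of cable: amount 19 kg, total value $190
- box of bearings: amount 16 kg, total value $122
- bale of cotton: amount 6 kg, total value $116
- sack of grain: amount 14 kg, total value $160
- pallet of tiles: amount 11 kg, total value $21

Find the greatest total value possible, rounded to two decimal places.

Take in order of value per unit:
- bale of cotton (116/6 per unit): all 6 → value 116, running total 116.00
- sack of grain (160/14 per unit): all 14 → value 160, running total 276.00
- spool of cable (190/19 per unit): all 19 → value 190, running total 466.00
- box of bearings (122/16 per unit): all 16 → value 122, running total 588.00
- pallet of tiles (21/11 per unit): 3 of 11 → value 3×21/11 = 5.7273, running total 593.73
Total 593.73.

593.73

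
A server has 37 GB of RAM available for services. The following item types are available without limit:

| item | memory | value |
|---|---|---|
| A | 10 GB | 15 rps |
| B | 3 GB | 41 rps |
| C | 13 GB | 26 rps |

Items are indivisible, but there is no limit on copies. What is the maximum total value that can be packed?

Best value-per-unit is B at 41/3, and filling with it alone uses memory 12×3=36. No mix of the others beats 12×41 = 492.

492 rps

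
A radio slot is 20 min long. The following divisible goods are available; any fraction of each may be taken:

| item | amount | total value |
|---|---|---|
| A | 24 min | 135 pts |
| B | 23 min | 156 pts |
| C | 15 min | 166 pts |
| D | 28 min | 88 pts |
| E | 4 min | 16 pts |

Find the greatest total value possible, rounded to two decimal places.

Take in order of value per unit:
- C (166/15 per unit): all 15 → value 166, running total 166.00
- B (156/23 per unit): 5 of 23 → value 5×156/23 = 33.9130, running total 199.91
Total 199.91.

199.91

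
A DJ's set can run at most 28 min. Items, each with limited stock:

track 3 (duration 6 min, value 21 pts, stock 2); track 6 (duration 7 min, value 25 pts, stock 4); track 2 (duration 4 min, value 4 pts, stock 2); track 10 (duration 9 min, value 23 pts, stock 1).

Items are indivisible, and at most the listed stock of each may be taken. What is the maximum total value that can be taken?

Best selections within duration 28 and stock limits:
- 4×track 6: duration 28, value 100
- 1×track 3 + 3×track 6: duration 27, value 96
- 2×track 3 + 2×track 6: duration 26, value 92
Best: 100 pts.

100 pts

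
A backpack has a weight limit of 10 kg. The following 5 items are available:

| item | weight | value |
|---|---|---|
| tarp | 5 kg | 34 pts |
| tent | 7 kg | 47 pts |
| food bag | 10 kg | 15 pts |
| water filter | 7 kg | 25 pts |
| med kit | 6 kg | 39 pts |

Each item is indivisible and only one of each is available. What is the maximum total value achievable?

Check high-value combinations within 10 kg:
- tent: weight 7, value 47
- med kit: weight 6, value 39
- tarp: weight 5, value 34
- water filter: weight 7, value 25
Best: 47 pts.

47 pts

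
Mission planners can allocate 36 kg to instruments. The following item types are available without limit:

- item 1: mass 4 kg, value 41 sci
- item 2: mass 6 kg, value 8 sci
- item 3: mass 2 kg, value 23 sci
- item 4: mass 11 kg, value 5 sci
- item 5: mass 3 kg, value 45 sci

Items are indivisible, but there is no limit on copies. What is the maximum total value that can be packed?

Best value-per-unit is item 5 at 45/3, and filling with it alone uses mass 12×3=36. No mix of the others beats 12×45 = 540.

540 sci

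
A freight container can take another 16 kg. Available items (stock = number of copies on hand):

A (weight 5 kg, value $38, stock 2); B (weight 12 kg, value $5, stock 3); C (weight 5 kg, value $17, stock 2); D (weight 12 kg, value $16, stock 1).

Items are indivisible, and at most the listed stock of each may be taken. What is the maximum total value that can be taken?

$93

Top feasible selections:
- 2×A + 1×C: weight 15, value 93
- 2×A: weight 10, value 76
Best: $93.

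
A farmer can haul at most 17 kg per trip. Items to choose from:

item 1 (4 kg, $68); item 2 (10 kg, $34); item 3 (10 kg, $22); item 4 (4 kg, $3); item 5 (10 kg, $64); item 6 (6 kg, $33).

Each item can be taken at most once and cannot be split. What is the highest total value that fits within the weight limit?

$132

Check high-value combinations within 17 kg:
- item 1+item 5: weight 4+10=14, value 68+64=132
- item 1+item 4+item 6: weight 4+4+6=14, value 68+3+33=104
- item 1+item 2: weight 4+10=14, value 68+34=102
- item 1+item 6: weight 4+6=10, value 68+33=101
Best: $132.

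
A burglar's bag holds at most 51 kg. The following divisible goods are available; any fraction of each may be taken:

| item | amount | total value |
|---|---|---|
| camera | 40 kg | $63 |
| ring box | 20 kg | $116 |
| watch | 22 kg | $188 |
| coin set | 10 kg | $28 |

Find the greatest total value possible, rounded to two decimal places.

329.20

Take in order of value per unit:
- watch (188/22 per unit): all 22 → value 188, running total 188.00
- ring box (116/20 per unit): all 20 → value 116, running total 304.00
- coin set (28/10 per unit): 9 of 10 → value 9×28/10 = 25.2000, running total 329.20
Total 329.20.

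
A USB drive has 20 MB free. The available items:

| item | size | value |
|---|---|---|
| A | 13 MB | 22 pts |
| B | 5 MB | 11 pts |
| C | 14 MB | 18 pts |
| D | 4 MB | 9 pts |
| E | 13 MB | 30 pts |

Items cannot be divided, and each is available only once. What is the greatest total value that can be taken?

Check high-value combinations within 20 MB:
- B+E: size 5+13=18, value 11+30=41
- D+E: size 4+13=17, value 9+30=39
- A+B: size 13+5=18, value 22+11=33
- A+D: size 13+4=17, value 22+9=31
- E: size 13, value 30
Best: 41 pts.

41 pts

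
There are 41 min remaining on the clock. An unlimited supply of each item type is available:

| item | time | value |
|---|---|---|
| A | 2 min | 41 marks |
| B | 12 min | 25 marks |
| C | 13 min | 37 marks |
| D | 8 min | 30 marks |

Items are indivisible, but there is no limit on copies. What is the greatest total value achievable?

Best value-per-unit is A at 41/2, and filling with it alone uses time 20×2=40. No mix of the others beats 20×41 = 820.

820 marks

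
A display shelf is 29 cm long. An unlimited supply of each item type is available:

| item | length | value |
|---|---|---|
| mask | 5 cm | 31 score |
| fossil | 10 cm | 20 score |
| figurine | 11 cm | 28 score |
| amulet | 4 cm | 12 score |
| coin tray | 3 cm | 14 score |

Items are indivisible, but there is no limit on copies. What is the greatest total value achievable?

Best value-per-unit is mask at 31/5; filling with it alone gives 5×31 = 155.
Optimal mix: 5×mask + 1×coin tray → length 28, value 169.

169 score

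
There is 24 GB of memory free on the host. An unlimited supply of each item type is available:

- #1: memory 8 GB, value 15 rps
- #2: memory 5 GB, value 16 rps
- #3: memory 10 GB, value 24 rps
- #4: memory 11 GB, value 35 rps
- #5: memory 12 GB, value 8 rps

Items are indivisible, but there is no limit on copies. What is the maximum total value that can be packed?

Best value-per-unit is #2 at 16/5; filling with it alone gives 4×16 = 64.
Optimal mix: 2×#4 → memory 22, value 70.

70 rps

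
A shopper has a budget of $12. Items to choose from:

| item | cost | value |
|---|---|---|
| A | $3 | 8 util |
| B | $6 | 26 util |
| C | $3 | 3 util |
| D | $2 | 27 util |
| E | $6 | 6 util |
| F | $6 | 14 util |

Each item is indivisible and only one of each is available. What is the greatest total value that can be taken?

61 util

Check high-value combinations within $12:
- A+B+D: cost 3+6+2=11, value 8+26+27=61
- B+C+D: cost 6+3+2=11, value 26+3+27=56
- B+D: cost 6+2=8, value 26+27=53
- A+D+F: cost 3+2+6=11, value 8+27+14=49
Best: 61 util.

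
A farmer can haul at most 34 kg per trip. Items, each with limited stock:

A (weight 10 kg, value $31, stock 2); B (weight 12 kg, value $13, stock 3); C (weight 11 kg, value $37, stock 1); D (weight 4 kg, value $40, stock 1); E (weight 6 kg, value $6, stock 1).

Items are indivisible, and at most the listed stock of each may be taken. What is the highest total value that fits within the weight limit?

Top feasible selections:
- 1×A + 1×C + 1×D + 1×E: weight 31, value 114
- 1×A + 1×C + 1×D: weight 25, value 108
- 2×A + 1×D + 1×E: weight 30, value 108
- 2×A + 1×D: weight 24, value 102
Best: $114.

$114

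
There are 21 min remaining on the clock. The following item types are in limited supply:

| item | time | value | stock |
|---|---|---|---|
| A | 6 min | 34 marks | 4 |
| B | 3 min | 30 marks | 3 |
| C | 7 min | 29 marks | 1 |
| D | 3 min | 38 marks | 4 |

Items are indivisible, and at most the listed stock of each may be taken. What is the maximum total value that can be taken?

242 marks

Best selections within time 21 and stock limits:
- 3×B + 4×D: time 21, value 242
- 1×A + 1×B + 4×D: time 21, value 216
Best: 242 marks.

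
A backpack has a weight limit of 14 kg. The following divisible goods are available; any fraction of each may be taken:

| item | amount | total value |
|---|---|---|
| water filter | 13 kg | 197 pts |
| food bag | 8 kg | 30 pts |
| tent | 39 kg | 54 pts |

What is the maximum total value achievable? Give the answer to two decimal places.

200.75

Take in order of value per unit:
- water filter (197/13 per unit): all 13 → value 197, running total 197.00
- food bag (30/8 per unit): 1 of 8 → value 1×30/8 = 3.7500, running total 200.75
Total 200.75.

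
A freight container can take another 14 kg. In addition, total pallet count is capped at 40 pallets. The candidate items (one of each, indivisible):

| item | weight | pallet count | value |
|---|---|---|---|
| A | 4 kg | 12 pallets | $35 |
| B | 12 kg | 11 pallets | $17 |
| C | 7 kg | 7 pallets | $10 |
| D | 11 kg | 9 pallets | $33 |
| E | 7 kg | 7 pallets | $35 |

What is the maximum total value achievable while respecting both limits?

Feasible sets respecting both limits:
- A+E: weight 11, pallet count 19, value 70
- A+C: weight 11, pallet count 19, value 45
- C+E: weight 14, pallet count 14, value 45
Best: $70.

$70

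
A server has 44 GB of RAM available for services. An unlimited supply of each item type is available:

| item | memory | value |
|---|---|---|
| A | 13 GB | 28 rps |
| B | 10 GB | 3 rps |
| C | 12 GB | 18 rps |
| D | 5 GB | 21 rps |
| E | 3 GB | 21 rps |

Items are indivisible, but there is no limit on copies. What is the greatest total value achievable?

294 rps

Best value-per-unit is E at 21/3; filling with it alone gives 14×21 = 294.
Optimal mix: 1×D + 13×E → memory 44, value 294.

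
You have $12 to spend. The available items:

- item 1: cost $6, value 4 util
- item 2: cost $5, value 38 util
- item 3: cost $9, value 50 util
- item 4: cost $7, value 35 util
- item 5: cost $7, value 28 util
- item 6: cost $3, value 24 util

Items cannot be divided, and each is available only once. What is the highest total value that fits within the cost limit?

Check high-value combinations within $12:
- item 3+item 6: cost 9+3=12, value 50+24=74
- item 2+item 4: cost 5+7=12, value 38+35=73
- item 2+item 5: cost 5+7=12, value 38+28=66
Best: 74 util.

74 util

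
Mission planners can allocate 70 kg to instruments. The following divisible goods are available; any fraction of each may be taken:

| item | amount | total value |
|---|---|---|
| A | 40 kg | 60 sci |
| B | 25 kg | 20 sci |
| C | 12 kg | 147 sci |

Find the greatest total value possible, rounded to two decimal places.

221.40

Take in order of value per unit:
- C (147/12 per unit): all 12 → value 147, running total 147.00
- A (60/40 per unit): all 40 → value 60, running total 207.00
- B (20/25 per unit): 18 of 25 → value 18×20/25 = 14.4000, running total 221.40
Total 221.40.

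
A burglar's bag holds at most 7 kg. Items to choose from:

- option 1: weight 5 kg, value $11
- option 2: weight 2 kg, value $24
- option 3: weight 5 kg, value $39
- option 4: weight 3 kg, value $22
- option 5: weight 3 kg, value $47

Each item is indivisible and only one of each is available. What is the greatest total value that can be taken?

$71

Check high-value combinations within 7 kg:
- option 2+option 5: weight 2+3=5, value 24+47=71
- option 4+option 5: weight 3+3=6, value 22+47=69
- option 2+option 3: weight 2+5=7, value 24+39=63
Best: $71.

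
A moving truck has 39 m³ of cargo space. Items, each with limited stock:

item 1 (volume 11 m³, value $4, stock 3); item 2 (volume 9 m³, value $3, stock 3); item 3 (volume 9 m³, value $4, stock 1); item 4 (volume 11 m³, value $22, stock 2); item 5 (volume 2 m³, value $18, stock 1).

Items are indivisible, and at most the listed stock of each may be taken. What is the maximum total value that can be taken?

Best selections within volume 39 and stock limits:
- 1×item 3 + 2×item 4 + 1×item 5: volume 33, value 66
- 1×item 1 + 2×item 4 + 1×item 5: volume 35, value 66
- 1×item 2 + 2×item 4 + 1×item 5: volume 33, value 65
Best: $66.

$66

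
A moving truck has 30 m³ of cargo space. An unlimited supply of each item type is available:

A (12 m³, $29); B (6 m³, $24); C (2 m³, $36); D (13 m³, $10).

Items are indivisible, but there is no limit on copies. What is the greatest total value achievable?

$540

Best value-per-unit is C at 36/2, and filling with it alone uses volume 15×2=30. No mix of the others beats 15×36 = 540.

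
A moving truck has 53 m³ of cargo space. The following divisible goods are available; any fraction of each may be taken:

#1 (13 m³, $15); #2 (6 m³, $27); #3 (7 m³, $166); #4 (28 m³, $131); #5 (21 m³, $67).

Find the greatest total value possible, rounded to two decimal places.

362.29

Take in order of value per unit:
- #3 (166/7 per unit): all 7 → value 166, running total 166.00
- #4 (131/28 per unit): all 28 → value 131, running total 297.00
- #2 (27/6 per unit): all 6 → value 27, running total 324.00
- #5 (67/21 per unit): 12 of 21 → value 12×67/21 = 38.2857, running total 362.29
Total 362.29.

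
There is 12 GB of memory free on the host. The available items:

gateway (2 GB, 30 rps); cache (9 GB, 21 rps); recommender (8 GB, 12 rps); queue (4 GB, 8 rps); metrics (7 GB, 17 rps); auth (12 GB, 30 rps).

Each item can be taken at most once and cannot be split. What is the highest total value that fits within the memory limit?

51 rps

This is a 0/1 knapsack; check combinations near the capacity.
- gateway+cache: memory 2+9=11, value 30+21=51
- gateway+metrics: memory 2+7=9, value 30+17=47
- gateway+recommender: memory 2+8=10, value 30+12=42
- gateway+queue: memory 2+4=6, value 30+8=38
- gateway: memory 2, value 30
Best: 51 rps.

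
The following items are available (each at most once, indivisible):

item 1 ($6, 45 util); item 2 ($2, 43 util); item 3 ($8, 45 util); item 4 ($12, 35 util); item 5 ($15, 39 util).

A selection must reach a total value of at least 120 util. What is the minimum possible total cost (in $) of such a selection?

16

Subsets with value ≥ 120, sorted by total cost:
- item 1+item 2+item 3: cost 16, value 133
- item 1+item 2+item 4: cost 20, value 123
- item 2+item 3+item 4: cost 22, value 123
Minimum cost: 16 $.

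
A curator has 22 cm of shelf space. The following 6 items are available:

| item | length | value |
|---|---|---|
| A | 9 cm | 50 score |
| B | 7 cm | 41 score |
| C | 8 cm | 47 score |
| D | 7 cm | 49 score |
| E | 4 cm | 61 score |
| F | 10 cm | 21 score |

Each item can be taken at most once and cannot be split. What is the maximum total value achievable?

160 score

Check high-value combinations within 22 cm:
- A+D+E: length 9+7+4=20, value 50+49+61=160
- A+C+E: length 9+8+4=21, value 50+47+61=158
- C+D+E: length 8+7+4=19, value 47+49+61=157
Best: 160 score.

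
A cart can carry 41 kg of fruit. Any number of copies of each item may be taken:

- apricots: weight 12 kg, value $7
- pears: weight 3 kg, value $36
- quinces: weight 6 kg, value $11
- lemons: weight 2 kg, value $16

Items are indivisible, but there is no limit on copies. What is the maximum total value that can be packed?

$484

Best value-per-unit is pears at 36/3; filling with it alone gives 13×36 = 468.
Optimal mix: 13×pears + 1×lemons → weight 41, value 484.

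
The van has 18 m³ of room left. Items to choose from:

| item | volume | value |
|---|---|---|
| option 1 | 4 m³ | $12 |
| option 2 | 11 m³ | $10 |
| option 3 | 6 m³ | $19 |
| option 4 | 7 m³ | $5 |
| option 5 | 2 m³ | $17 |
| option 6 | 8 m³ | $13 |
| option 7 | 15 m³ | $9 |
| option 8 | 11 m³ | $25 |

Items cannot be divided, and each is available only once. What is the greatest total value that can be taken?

Check high-value combinations within 18 m³:
- option 1+option 5+option 8: volume 4+2+11=17, value 12+17+25=54
- option 3+option 5+option 6: volume 6+2+8=16, value 19+17+13=49
- option 1+option 3+option 5: volume 4+6+2=12, value 12+19+17=48
Best: $54.

$54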